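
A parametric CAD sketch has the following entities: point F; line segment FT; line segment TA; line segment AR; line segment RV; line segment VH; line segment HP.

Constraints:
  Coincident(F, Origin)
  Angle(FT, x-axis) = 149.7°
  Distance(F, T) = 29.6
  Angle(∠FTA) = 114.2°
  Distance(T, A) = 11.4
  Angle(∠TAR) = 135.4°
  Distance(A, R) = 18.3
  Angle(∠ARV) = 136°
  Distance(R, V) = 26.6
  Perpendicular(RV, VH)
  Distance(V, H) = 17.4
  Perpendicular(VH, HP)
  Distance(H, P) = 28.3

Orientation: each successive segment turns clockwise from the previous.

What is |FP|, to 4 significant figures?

24.57

RV is perpendicular to VH, so VH runs at -94.70°; with |VH| = 17.4, H = (14.90, 18.34). The perpendicularity gives HP at right angles to VH, so HP runs at 175.3°; with |HP| = 28.3, P = (-13.30, 20.66). Then |FP| = |P − F| = 24.57.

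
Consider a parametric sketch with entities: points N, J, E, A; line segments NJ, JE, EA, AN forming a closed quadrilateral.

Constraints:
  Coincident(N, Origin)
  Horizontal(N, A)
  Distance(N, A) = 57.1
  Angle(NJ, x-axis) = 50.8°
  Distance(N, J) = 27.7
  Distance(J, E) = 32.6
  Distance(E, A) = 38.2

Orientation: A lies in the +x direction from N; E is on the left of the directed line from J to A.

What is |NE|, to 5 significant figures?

59.095

Checks: |JE| = 32.60 ✓; |EA| = 38.20 ✓.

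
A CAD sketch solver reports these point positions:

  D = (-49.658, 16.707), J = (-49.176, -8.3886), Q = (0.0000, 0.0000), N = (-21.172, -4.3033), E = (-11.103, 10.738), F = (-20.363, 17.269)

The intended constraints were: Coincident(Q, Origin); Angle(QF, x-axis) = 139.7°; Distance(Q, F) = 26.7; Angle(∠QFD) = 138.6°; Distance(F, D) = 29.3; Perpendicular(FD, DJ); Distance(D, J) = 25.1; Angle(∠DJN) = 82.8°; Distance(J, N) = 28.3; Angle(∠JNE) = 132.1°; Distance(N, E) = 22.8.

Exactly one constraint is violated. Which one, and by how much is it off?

Distance(N, E) = 22.8 — off by 4.70.

Q = (0.00, 0.00) ✓; QF at 139.7° ✓; |QF| = 26.70 ✓; ∠QFD = 138.6° ✓; |FD| = 29.30 ✓; ∠(FD, DJ) = 90.00° ✓; |DJ| = 25.10 ✓; ∠DJN = 82.80° ✓; |JN| = 28.30 ✓; ∠JNE = 132.1° ✓; |NE| = 18.10 ✗.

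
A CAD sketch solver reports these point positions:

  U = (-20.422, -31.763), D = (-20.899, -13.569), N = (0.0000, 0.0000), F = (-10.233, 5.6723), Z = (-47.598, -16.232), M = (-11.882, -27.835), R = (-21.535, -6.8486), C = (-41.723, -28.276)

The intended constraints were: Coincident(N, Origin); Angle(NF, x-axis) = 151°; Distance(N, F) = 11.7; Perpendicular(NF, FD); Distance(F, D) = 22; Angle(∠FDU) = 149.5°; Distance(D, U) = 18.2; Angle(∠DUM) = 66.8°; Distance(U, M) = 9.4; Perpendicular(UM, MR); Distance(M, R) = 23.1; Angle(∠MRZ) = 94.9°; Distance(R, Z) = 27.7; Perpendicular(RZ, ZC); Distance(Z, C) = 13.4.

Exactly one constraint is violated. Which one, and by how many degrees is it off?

Perpendicular(RZ, ZC) — off by 6.20°.

N = (0.00, 0.00) ✓; NF at 151.0° ✓; |NF| = 11.70 ✓; ∠(NF, FD) = 90.00° ✓; |FD| = 22.00 ✓; ∠FDU = 149.5° ✓; |DU| = 18.20 ✓; ∠DUM = 66.80° ✓; |UM| = 9.400 ✓; ∠(UM, MR) = 90.00° ✓; |MR| = 23.10 ✓; ∠MRZ = 94.90° ✓; |RZ| = 27.70 ✓; ∠(RZ, ZC) = 96.20° ✗; |ZC| = 13.40 ✓.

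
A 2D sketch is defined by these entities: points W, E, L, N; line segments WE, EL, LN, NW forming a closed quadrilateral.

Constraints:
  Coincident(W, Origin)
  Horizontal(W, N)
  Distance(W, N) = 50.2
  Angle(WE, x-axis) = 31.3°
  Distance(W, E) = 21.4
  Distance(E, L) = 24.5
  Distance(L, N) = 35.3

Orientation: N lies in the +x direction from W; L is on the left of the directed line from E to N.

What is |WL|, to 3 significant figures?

45.1

Checks: |EL| = 24.50 ✓; |LN| = 35.30 ✓.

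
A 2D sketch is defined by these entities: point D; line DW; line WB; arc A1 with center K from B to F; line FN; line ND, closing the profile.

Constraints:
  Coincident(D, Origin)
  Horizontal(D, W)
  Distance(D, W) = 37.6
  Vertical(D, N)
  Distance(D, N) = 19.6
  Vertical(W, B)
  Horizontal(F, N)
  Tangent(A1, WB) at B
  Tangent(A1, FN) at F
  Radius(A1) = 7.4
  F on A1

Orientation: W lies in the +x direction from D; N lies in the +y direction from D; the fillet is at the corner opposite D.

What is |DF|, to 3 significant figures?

36.0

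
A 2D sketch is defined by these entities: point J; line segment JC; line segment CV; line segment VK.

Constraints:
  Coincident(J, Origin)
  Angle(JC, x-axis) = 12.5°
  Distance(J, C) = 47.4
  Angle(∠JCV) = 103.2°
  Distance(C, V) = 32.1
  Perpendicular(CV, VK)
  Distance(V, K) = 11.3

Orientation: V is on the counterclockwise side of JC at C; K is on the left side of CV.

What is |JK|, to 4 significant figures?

55.29

∠JCV = 103.2°, so CV runs at 12.5° + (180° − 103.2°) = 89.30° from the x-axis; with |CV| = 32.1, V = C + 32.1·(cos 89.30°, sin 89.30°) = (46.67, 42.36). CV ⟂ VK; with |VK| = 11.3 on the left of CV, K = V + 11.3·(-0.9999, 0.01222) = (35.37, 42.49). Then |JK| = |K − J| = 55.29.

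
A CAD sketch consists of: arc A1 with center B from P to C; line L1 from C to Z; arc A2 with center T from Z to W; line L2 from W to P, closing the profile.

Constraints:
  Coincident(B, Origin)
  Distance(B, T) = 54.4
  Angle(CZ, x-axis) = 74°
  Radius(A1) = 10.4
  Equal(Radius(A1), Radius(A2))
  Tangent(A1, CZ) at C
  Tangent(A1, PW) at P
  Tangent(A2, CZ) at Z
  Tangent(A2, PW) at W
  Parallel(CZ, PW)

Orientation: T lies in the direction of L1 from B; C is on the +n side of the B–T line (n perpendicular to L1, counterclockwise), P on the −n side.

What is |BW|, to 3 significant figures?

55.4

The slot axis is L1's direction at 74.0°, so u = (cos 74.0°, sin 74.0°) = (0.276, 0.961) and n = (−sin 74.0°, cos 74.0°) = (-0.961, 0.276). B is at the origin and T lies 54.4 along u from B, so T = 54.4·u = (15.0, 52.3). Tangency of A1 to both parallel lines with radius 10.4 puts C and P at B ± 10.4·n: C = (-10.0, 2.87), P = (10.0, -2.87). Equal radii place Z and W the same way about T: Z = T + 10.4·n = (5.00, 55.2), W = T − 10.4·n = (25.0, 49.4). Then |BW| = |W − B| = 55.4.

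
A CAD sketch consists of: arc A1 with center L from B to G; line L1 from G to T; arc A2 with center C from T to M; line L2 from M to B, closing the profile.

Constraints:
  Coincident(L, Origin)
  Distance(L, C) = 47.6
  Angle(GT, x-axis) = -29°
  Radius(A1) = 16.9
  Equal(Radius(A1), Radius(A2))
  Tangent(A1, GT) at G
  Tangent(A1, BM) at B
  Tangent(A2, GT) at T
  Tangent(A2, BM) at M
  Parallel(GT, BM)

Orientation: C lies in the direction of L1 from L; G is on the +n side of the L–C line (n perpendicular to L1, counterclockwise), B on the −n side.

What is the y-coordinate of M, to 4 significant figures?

-37.86

The slot axis is L1's direction at -29.0°, so u = (cos -29.0°, sin -29.0°) = (0.8746, -0.4848) and n = (−sin -29.0°, cos -29.0°) = (0.4848, 0.8746). L is at the origin and C lies 47.6 along u from L, so C = 47.6·u = (41.63, -23.08). Tangency of A1 to both parallel lines with radius 16.9 puts G and B at L ± 16.9·n: G = (8.193, 14.78), B = (-8.193, -14.78). Equal radii place T and M the same way about C: T = C + 16.9·n = (49.83, -8.296), M = C − 16.9·n = (33.44, -37.86). So M.y = -37.86.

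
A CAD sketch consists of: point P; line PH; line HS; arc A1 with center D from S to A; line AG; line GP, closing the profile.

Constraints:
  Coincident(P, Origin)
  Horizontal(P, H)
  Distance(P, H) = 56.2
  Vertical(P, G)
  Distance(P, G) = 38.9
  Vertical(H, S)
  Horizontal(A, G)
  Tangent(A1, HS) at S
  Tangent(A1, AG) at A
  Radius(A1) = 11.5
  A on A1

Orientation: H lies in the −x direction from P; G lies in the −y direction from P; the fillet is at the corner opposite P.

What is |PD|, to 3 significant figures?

52.4

PG is vertical with |PG| = 38.9 and G on the −y side, so G = (0.00, -38.9). The virtual corner opposite P is at (-56.2, -38.9). Tangency of A1 to HS means the radius DS is perpendicular to HS and A1 meets AG tangentially, so DA is at right angles to AG, with radius 11.5, so the center D sits 11.5 in from both sides at D = (-44.7, -27.4). Then |PD| = |D − P| = 52.4.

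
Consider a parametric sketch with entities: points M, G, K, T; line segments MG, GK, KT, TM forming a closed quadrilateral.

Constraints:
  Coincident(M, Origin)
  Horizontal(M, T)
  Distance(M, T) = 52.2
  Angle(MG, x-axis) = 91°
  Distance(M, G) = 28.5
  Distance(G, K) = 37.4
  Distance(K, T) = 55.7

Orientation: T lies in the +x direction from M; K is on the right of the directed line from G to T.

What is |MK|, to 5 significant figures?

9.2653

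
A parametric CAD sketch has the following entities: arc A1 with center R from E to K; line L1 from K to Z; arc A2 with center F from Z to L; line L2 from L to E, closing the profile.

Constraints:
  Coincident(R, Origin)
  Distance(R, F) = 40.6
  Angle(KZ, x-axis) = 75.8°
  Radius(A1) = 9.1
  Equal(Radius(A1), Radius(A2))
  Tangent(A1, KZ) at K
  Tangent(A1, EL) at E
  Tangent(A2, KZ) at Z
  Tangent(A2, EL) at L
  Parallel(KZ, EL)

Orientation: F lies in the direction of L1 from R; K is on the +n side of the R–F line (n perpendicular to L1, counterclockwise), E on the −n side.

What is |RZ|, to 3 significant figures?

41.6

The slot axis is L1's direction at 75.8°, so u = (cos 75.8°, sin 75.8°) = (0.245, 0.969) and n = (−sin 75.8°, cos 75.8°) = (-0.969, 0.245). R is at the origin and F lies 40.6 along u from R, so F = 40.6·u = (9.96, 39.4). Tangency of A1 to both parallel lines with radius 9.1 puts K and E at R ± 9.1·n: K = (-8.82, 2.23), E = (8.82, -2.23). Equal radii place Z and L the same way about F: Z = F + 9.1·n = (1.14, 41.6), L = F − 9.1·n = (18.8, 37.1). Then |RZ| = |Z − R| = 41.6.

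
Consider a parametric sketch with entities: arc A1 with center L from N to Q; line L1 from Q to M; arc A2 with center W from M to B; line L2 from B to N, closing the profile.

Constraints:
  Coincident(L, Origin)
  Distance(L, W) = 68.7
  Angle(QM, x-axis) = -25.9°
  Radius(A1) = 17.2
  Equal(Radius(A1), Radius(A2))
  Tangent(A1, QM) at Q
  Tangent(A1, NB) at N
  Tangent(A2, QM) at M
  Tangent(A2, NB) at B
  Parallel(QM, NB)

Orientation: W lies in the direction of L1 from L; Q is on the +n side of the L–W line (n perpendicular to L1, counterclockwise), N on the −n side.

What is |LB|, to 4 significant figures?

70.82

The slot axis is L1's direction at -25.9°, so u = (cos -25.9°, sin -25.9°) = (0.8996, -0.4368) and n = (−sin -25.9°, cos -25.9°) = (0.4368, 0.8996). L is at the origin and W lies 68.7 along u from L, so W = 68.7·u = (61.80, -30.01). Tangency of A1 to both parallel lines with radius 17.2 puts Q and N at L ± 17.2·n: Q = (7.513, 15.47), N = (-7.513, -15.47). Equal radii place M and B the same way about W: M = W + 17.2·n = (69.31, -14.54), B = W − 17.2·n = (54.29, -45.48). Then |LB| = |B − L| = 70.82.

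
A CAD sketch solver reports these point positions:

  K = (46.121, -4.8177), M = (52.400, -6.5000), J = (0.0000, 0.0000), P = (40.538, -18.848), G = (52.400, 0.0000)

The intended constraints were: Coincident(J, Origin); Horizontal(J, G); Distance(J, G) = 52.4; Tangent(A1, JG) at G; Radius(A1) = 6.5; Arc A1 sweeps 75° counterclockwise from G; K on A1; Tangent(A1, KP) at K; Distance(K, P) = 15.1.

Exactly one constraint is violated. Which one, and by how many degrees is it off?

Tangent(A1, KP) at K — off by 6.70°.

J = (0.00, 0.00) ✓; J.y = 0.00, G.y = 0.00 ✓; |JG| = 52.40 ✓; ∠(MG, GJ) = 90.00° ✓; |MG| = 6.500 ✓; bearing(M→K) − bearing(M→G) = 75.00° ✓; |MK| = 6.500 ✓; ∠(MK, KP) = 96.70° ✗; |KP| = 15.10 ✓.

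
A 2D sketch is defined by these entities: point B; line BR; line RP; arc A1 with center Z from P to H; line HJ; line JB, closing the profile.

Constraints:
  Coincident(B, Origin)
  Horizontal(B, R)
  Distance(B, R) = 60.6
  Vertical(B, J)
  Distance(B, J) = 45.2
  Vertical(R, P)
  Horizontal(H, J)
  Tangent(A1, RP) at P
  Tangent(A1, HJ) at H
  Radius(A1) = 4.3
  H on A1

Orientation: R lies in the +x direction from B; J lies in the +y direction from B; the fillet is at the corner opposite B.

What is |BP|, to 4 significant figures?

73.11

B is at the origin; B and R share the same y with |BR| = 60.6 and R on the +x side, so R = (60.60, 0.000). B and J share the same x with |BJ| = 45.2 and J on the +y side, so J = (0.000, 45.20). The virtual corner opposite B is at (60.60, 45.20). Since A1 is tangent to RP there, ZP ⟂ RP and tangency of A1 to HJ means the radius ZH is perpendicular to HJ, with radius 4.3, so the center Z sits 4.3 in from both sides at Z = (56.30, 40.90). That places the tangent points at P = (60.60, 40.90) on RP and H = (56.30, 45.20) on HJ. Then |BP| = |P − B| = 73.11.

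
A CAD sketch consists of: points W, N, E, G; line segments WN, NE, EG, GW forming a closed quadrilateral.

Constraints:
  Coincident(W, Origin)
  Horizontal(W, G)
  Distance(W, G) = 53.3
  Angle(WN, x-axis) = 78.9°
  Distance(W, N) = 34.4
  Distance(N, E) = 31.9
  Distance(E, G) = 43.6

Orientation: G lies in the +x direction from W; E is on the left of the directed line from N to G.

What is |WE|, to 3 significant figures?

55.5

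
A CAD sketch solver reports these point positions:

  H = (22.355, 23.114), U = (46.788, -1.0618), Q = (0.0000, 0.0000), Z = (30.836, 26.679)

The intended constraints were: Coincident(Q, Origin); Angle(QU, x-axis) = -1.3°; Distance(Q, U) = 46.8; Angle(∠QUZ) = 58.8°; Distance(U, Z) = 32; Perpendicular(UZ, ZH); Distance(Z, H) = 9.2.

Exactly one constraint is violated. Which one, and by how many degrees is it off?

Perpendicular(UZ, ZH) — off by 7.10°.

Q = (0.00, 0.00) ✓; QU at -1.300° ✓; |QU| = 46.80 ✓; ∠QUZ = 58.80° ✓; |UZ| = 32.00 ✓; ∠(UZ, ZH) = 82.90° ✗; |ZH| = 9.200 ✓.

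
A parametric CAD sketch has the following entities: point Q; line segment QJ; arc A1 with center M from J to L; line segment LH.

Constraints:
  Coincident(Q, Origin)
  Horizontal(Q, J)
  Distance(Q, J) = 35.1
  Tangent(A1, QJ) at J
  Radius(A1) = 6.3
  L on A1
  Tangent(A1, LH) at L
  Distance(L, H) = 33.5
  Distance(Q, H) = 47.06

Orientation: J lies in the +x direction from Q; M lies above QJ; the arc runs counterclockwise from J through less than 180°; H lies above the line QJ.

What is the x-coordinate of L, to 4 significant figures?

40.76

Checks: Q.y = 0.00, J.y = 0.00 ✓; |ML| = 6.300 ✓; ∠(ML, LH) = 90.00° ✓; |LH| = 33.50 ✓; |QH| = 47.06 ✓.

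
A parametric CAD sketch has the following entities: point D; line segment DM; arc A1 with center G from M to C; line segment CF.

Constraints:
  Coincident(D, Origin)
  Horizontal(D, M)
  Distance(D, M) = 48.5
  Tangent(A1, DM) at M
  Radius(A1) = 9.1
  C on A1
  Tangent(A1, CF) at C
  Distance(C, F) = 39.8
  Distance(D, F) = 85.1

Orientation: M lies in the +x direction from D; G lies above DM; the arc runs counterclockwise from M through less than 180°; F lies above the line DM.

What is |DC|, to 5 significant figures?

56.767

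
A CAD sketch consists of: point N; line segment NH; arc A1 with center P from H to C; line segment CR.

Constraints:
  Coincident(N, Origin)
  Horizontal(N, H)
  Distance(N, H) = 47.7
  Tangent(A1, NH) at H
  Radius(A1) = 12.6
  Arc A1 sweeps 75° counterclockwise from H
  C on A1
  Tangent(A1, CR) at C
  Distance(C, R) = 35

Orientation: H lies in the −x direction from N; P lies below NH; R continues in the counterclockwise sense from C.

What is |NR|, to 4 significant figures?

81.32

N is at the origin; NH is horizontal with |NH| = 47.7 and H on the −x side, so H = (-47.70, 0.000). Tangency of A1 to NH means the radius PH is perpendicular to NH, so P = H + (0, -12.6) = (-47.70, -12.60). On A1, H sits at bearing 90° from P; a 75° counterclockwise sweep puts C at bearing 165°, so C = P + 12.6·(cos 165°, sin 165°) = (-59.87, -9.339). Tangency of A1 to CR means the radius PC is perpendicular to CR, so CR runs along (−sin 165°, cos 165°); with |CR| = 35.0, R = (-68.93, -43.15). Then |NR| = |R − N| = 81.32.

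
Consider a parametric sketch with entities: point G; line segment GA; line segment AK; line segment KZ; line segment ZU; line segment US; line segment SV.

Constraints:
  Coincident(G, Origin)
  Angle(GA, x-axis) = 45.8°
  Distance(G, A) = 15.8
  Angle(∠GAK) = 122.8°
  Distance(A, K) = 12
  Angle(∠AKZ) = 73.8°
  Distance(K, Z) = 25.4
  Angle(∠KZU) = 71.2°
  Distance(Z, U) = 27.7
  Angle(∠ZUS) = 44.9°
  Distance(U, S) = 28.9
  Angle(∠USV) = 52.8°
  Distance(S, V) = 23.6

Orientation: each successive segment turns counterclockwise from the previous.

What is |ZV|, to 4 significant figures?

5.046

G is at the origin; GA runs at 45.8° with length 15.8, so A = (11.02, 11.33). ∠GAK = 122.8° gives AK at 103.0° from the x-axis; with |AK| = 12.0, K = (8.316, 23.02). ∠AKZ = 73.8° gives KZ at -150.8° from the x-axis; with |KZ| = 25.4, Z = (-13.86, 10.63). ∠KZU = 71.2° gives ZU at -42.00° from the x-axis; with |ZU| = 27.7, U = (6.729, -7.907). ∠ZUS = 44.9° gives US at 93.10° from the x-axis; with |US| = 28.9, S = (5.166, 20.95). ∠USV = 52.8° gives SV at -139.7° from the x-axis; with |SV| = 23.6, V = (-12.83, 5.687). Then |ZV| = |V − Z| = 5.046.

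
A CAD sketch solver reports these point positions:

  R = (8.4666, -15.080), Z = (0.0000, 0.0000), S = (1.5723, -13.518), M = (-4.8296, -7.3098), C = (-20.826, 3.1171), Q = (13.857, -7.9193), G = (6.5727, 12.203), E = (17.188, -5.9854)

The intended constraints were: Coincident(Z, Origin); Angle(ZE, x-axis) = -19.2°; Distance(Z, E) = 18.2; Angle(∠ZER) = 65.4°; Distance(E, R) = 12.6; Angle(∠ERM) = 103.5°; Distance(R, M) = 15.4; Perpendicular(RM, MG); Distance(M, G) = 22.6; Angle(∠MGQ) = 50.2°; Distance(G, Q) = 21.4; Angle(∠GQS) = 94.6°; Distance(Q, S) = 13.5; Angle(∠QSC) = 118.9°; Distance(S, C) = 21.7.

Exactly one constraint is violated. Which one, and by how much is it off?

Distance(S, C) = 21.7 — off by 6.20.

Z = (0.00, 0.00) ✓; ZE at -19.20° ✓; |ZE| = 18.20 ✓; ∠ZER = 65.40° ✓; |ER| = 12.60 ✓; ∠ERM = 103.5° ✓; |RM| = 15.40 ✓; ∠(RM, MG) = 90.00° ✓; |MG| = 22.60 ✓; ∠MGQ = 50.20° ✓; |GQ| = 21.40 ✓; ∠GQS = 94.60° ✓; |QS| = 13.50 ✓; ∠QSC = 118.9° ✓; |SC| = 27.90 ✗.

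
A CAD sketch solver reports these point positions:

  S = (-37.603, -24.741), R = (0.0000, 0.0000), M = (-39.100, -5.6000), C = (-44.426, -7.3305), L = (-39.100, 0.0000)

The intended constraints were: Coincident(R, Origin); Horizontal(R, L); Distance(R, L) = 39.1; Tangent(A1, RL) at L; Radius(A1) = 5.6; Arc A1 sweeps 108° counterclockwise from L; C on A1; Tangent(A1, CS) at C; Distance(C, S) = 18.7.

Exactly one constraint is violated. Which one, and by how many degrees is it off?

Tangent(A1, CS) at C — off by 3.40°.

R = (0.00, 0.00) ✓; R.y = 0.00, L.y = 0.00 ✓; |RL| = 39.10 ✓; ∠(ML, LR) = 90.00° ✓; |ML| = 5.600 ✓; bearing(M→C) − bearing(M→L) = 108.0° ✓; |MC| = 5.600 ✓; ∠(MC, CS) = 86.60° ✗; |CS| = 18.70 ✓.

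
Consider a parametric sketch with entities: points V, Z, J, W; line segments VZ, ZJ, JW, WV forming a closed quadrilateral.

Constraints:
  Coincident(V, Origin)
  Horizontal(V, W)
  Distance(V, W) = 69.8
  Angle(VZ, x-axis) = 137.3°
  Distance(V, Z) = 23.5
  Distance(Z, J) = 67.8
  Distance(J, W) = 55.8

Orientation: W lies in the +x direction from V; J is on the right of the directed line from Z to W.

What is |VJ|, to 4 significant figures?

44.55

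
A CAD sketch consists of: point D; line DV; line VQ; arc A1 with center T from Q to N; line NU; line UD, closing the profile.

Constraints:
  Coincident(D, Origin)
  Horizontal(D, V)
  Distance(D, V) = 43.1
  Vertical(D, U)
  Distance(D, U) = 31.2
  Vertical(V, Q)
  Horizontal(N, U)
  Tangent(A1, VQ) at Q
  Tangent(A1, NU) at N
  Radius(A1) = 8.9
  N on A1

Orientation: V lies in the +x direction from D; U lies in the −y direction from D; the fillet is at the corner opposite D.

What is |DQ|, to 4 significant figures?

48.53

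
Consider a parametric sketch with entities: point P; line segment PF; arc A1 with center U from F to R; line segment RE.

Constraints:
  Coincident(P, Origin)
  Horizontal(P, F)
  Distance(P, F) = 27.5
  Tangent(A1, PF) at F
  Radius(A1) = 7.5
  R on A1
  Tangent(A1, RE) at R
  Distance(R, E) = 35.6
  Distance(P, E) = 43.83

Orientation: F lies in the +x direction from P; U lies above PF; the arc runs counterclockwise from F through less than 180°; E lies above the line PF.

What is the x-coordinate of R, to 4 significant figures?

33.78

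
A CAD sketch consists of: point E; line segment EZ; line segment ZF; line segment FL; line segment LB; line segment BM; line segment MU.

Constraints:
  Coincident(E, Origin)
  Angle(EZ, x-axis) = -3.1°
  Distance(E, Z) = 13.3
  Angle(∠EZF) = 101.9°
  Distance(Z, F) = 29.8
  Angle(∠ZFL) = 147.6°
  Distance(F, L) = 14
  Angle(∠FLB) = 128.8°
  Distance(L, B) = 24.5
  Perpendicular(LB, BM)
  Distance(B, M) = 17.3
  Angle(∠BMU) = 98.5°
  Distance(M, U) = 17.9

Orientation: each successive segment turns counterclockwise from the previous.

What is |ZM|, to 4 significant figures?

43.34

E is at the origin; EZ runs at -3.1° with length 13.3, so Z = (13.28, -0.7192). ∠EZF = 101.9° gives ZF at 75.00° from the x-axis; with |ZF| = 29.8, F = (20.99, 28.07). ∠ZFL = 147.6° gives FL at 107.4° from the x-axis; with |FL| = 14.0, L = (16.81, 41.42). ∠FLB = 128.8° gives LB at 158.6° from the x-axis; with |LB| = 24.5, B = (-6.004, 50.36). LB is perpendicular to BM, so BM runs at -111.4°; with |BM| = 17.3, M = (-12.32, 34.26). Then |ZM| = |M − Z| = 43.34.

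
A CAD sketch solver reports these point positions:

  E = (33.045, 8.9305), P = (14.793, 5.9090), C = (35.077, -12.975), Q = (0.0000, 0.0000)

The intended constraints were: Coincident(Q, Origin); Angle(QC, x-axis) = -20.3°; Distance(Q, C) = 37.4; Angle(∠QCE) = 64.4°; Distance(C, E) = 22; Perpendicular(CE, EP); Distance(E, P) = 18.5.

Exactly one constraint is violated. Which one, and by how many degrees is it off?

Perpendicular(CE, EP) — off by 4.10°.

Q = (0.00, 0.00) ✓; QC at -20.30° ✓; |QC| = 37.40 ✓; ∠QCE = 64.40° ✓; |CE| = 22.00 ✓; ∠(CE, EP) = 94.10° ✗; |EP| = 18.50 ✓.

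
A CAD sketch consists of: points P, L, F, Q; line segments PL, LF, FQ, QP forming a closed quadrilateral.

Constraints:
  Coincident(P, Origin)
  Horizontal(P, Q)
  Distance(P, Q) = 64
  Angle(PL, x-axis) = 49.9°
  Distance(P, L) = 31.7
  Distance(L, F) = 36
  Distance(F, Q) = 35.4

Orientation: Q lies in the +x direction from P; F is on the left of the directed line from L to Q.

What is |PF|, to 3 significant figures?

64.8

Checks: |LF| = 36.00 ✓; |FQ| = 35.40 ✓.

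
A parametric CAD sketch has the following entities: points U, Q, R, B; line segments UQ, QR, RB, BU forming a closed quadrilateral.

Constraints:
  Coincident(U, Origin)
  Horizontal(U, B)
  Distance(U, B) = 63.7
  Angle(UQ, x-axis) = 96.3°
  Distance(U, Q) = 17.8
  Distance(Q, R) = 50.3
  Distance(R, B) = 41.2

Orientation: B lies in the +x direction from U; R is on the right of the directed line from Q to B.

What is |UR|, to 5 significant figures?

36.338

U is at the origin; U and B share the same y with |UB| = 63.7 and B in +x, so B = (63.7, 0). UQ runs at 96.3° with |UQ| = 17.8, so Q = (-1.9533, 17.693). R is determined by |QR| = 50.3 and |RB| = 41.2 together: it lies at the intersection of circle(Q, 50.3) and circle(B, 41.2). With |QB| = 67.995, the foot of the radical line on QB is 40.121 from Q and the perpendicular offset is √(50.3² − 40.121²) = 30.339. Taking the right-of-QB solution: R = (28.891, -22.041).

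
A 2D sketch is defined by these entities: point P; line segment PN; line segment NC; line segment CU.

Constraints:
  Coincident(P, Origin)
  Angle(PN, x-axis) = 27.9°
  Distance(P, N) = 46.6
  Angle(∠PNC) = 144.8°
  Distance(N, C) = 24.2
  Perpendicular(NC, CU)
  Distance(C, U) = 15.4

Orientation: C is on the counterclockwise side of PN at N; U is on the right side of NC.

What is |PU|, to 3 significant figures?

75.3

∠PNC = 144.8°, so NC runs at 27.9° + (180° − 144.8°) = 63.1° from the x-axis; with |NC| = 24.2, C = N + 24.2·(cos 63.1°, sin 63.1°) = (52.1, 43.4). NC is perpendicular to CU; with |CU| = 15.4 on the right of NC, U = C + 15.4·(0.892, -0.452) = (65.9, 36.4). Then |PU| = |U − P| = 75.3.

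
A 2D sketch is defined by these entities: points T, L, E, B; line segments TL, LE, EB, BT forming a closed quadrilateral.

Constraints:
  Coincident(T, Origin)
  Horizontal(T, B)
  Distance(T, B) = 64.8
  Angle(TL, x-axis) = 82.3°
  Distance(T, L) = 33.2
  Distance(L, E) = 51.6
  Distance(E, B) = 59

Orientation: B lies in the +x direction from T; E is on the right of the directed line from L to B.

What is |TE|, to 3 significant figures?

20.5

Checks: |LE| = 51.60 ✓; |EB| = 59.00 ✓.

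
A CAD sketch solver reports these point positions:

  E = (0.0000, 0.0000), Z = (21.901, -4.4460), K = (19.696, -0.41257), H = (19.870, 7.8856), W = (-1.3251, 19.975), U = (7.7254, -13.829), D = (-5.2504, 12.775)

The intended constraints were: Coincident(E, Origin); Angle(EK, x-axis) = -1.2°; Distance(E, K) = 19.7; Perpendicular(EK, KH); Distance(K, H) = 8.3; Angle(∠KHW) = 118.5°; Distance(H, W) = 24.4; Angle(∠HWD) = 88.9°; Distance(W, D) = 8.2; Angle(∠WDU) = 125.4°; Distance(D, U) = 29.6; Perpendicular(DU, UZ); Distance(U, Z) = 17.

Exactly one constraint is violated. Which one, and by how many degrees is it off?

Perpendicular(DU, UZ) — off by 7.50°.

E = (0.00, 0.00) ✓; EK at -1.200° ✓; |EK| = 19.70 ✓; ∠(EK, KH) = 90.00° ✓; |KH| = 8.300 ✓; ∠KHW = 118.5° ✓; |HW| = 24.40 ✓; ∠HWD = 88.90° ✓; |WD| = 8.200 ✓; ∠WDU = 125.4° ✓; |DU| = 29.60 ✓; ∠(DU, UZ) = 97.50° ✗; |UZ| = 17.00 ✓.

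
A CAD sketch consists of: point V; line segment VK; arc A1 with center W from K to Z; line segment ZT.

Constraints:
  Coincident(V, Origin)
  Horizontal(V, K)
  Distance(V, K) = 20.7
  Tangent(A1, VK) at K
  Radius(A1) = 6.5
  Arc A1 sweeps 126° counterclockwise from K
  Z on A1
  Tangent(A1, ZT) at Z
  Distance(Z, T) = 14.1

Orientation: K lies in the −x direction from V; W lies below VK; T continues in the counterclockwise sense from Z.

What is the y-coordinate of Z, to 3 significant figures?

-10.3

V is at the origin; V and K share the same y with |VK| = 20.7 and K on the −x side, so K = (-20.7, 0.00). Since A1 is tangent to VK there, WK ⟂ VK, so W = K + (0, -6.5) = (-20.7, -6.50). On A1, K sits at bearing 90° from W; a 126° counterclockwise sweep puts Z at bearing 216°, so Z = W + 6.5·(cos 216°, sin 216°) = (-26.0, -10.3). So Z.y = -10.3.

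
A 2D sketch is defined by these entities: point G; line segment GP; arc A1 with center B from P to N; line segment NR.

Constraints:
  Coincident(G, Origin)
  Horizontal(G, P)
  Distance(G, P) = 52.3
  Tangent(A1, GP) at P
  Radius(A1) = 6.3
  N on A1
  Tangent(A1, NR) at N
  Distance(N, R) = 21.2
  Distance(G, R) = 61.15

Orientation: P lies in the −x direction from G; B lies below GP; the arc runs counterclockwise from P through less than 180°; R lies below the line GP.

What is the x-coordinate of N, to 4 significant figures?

-58.47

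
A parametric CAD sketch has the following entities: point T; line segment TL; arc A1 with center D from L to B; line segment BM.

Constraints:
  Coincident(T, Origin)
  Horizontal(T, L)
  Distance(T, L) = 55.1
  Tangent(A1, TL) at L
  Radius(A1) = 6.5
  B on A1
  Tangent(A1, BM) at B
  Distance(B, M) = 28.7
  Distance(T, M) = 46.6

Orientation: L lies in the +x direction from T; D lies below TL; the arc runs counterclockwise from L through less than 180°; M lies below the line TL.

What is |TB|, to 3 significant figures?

49.4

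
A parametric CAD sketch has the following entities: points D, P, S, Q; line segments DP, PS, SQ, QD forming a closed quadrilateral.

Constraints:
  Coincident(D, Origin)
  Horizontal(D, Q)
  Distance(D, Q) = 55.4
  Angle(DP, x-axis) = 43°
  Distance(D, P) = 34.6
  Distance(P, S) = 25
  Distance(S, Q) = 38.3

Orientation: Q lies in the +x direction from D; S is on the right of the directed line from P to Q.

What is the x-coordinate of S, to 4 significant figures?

17.10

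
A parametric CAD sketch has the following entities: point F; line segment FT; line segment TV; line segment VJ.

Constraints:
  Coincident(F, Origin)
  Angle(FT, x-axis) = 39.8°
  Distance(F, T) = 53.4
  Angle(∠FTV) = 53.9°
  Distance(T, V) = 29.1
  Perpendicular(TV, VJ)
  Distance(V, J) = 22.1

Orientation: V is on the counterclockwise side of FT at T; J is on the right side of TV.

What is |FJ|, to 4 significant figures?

65.29

F is at the origin; FT runs at 39.8° with length 53.4, so T = 53.4·(cos 39.8°, sin 39.8°) = (41.03, 34.18). ∠FTV = 53.9°, so TV runs at 39.8° + (180° − 53.9°) = 165.9° from the x-axis; with |TV| = 29.1, V = T + 29.1·(cos 165.9°, sin 165.9°) = (12.80, 41.27). TV ⟂ VJ; with |VJ| = 22.1 on the right of TV, J = V + 22.1·(0.2436, 0.9699) = (18.19, 62.71). Then |FJ| = |J − F| = 65.29.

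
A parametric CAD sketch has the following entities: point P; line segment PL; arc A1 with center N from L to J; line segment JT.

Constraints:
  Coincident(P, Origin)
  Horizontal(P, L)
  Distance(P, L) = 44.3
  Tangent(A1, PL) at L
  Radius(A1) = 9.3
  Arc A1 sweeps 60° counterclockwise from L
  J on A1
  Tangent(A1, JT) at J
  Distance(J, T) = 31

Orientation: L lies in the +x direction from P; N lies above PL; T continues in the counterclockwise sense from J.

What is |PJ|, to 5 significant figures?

52.560

Tangency of A1 to PL means the radius NL is perpendicular to PL, so N = L + (0, 9.3) = (44.300, 9.3000). On A1, L sits at bearing -90° from N; a 60° counterclockwise sweep puts J at bearing -30°, so J = N + 9.3·(cos -30°, sin -30°) = (52.354, 4.6500). Then |PJ| = |J − P| = 52.560.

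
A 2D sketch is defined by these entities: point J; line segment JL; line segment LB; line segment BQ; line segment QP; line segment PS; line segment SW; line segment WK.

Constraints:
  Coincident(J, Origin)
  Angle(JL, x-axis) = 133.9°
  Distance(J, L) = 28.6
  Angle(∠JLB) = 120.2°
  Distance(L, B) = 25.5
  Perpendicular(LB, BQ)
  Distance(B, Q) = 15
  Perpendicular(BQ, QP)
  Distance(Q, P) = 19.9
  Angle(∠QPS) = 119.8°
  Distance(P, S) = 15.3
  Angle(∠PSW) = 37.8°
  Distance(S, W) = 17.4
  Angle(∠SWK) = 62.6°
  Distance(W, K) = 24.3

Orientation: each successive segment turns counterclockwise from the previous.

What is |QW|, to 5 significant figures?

13.210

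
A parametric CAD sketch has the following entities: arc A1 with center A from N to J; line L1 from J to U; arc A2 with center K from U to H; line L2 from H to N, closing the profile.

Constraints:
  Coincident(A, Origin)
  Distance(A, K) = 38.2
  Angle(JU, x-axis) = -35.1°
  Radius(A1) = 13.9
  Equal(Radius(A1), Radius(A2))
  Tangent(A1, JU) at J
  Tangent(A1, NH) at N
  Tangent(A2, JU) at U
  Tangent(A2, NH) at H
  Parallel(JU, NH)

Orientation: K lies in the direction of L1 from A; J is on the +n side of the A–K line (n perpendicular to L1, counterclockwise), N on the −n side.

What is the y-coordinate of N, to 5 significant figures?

-11.372

The slot axis is L1's direction at -35.1°, so u = (cos -35.1°, sin -35.1°) = (0.81815, -0.57501) and n = (−sin -35.1°, cos -35.1°) = (0.57501, 0.81815). A is at the origin and K lies 38.2 along u from A, so K = 38.2·u = (31.253, -21.965). Tangency of A1 to both parallel lines with radius 13.9 puts J and N at A ± 13.9·n: J = (7.9926, 11.372), N = (-7.9926, -11.372). So N.y = -11.372.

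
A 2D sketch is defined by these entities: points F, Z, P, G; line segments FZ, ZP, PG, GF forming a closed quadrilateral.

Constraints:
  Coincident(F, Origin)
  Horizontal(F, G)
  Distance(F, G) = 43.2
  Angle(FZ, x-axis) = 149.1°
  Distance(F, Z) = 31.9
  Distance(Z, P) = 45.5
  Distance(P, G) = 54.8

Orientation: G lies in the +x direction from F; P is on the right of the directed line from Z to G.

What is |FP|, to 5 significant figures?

24.633

F is at the origin; FG is horizontal with |FG| = 43.2 and G in +x, so G = (43.2, 0). FZ runs at 149.1° with |FZ| = 31.9, so Z = (-27.372, 16.382). P is determined by |ZP| = 45.5 and |PG| = 54.8 together: it lies at the intersection of circle(Z, 45.5) and circle(G, 54.8). With |ZG| = 72.449, the foot of the radical line on ZG is 29.787 from Z and the perpendicular offset is √(45.5² − 29.787²) = 34.395. Taking the right-of-ZG solution: P = (-6.1343, -23.857).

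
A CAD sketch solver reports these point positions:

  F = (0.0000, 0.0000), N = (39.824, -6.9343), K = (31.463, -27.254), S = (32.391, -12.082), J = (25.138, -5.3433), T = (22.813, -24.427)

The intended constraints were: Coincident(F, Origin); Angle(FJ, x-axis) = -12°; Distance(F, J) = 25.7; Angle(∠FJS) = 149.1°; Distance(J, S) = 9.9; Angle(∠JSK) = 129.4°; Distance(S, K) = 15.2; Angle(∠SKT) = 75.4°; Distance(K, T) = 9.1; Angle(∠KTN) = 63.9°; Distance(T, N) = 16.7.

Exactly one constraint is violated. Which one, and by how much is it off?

Distance(T, N) = 16.7 — off by 7.70.

F = (0.00, 0.00) ✓; FJ at -12.00° ✓; |FJ| = 25.70 ✓; ∠FJS = 149.1° ✓; |JS| = 9.900 ✓; ∠JSK = 129.4° ✓; |SK| = 15.20 ✓; ∠SKT = 75.40° ✓; |KT| = 9.100 ✓; ∠KTN = 63.90° ✓; |TN| = 24.40 ✗.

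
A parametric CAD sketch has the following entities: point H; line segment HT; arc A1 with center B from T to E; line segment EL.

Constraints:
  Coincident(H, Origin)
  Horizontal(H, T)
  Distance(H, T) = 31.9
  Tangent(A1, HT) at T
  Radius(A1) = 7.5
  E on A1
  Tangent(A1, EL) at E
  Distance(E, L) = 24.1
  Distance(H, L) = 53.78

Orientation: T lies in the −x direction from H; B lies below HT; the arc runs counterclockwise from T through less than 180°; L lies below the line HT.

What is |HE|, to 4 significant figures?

39.53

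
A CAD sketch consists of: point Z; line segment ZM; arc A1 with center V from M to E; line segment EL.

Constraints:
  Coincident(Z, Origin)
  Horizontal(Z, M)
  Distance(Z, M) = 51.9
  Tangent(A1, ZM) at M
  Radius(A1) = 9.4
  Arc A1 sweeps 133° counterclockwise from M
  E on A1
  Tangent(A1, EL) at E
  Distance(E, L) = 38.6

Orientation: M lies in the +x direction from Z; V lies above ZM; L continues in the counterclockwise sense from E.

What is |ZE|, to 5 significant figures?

60.864

Tangency of A1 to ZM means the radius VM is perpendicular to ZM, so V = M + (0, 9.4) = (51.900, 9.4000). On A1, M sits at bearing -90° from V; a 133° counterclockwise sweep puts E at bearing 43°, so E = V + 9.4·(cos 43°, sin 43°) = (58.775, 15.811). Then |ZE| = |E − Z| = 60.864.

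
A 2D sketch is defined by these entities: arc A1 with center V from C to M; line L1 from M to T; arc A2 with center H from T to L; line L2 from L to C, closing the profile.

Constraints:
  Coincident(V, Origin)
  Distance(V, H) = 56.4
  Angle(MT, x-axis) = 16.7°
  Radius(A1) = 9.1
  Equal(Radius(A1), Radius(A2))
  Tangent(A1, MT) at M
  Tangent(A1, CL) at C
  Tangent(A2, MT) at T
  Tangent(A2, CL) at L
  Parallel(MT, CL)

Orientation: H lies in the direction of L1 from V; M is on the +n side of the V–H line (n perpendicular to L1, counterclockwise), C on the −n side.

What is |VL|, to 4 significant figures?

57.13

The slot axis is L1's direction at 16.7°, so u = (cos 16.7°, sin 16.7°) = (0.9578, 0.2874) and n = (−sin 16.7°, cos 16.7°) = (-0.2874, 0.9578). V is at the origin and H lies 56.4 along u from V, so H = 56.4·u = (54.02, 16.21). Tangency of A1 to both parallel lines with radius 9.1 puts M and C at V ± 9.1·n: M = (-2.615, 8.716), C = (2.615, -8.716). Equal radii place T and L the same way about H: T = H + 9.1·n = (51.41, 24.92), L = H − 9.1·n = (56.64, 7.491). Then |VL| = |L − V| = 57.13.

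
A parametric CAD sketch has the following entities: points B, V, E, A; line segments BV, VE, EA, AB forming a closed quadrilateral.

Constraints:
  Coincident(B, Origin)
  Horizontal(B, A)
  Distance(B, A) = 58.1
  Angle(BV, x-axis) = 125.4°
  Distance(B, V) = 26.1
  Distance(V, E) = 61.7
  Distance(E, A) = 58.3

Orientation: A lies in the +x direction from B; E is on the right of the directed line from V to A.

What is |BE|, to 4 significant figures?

36.31

Checks: |VE| = 61.70 ✓; |EA| = 58.30 ✓.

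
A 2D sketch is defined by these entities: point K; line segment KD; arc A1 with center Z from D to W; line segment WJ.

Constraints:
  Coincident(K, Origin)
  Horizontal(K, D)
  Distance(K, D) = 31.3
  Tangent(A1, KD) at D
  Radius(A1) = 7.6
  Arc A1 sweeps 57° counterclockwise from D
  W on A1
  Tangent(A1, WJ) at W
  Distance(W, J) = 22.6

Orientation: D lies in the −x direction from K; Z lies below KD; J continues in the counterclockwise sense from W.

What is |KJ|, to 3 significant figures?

54.8

K is at the origin; KD is horizontal with |KD| = 31.3 and D on the −x side, so D = (-31.3, 0.00). Since A1 is tangent to KD there, ZD ⟂ KD, so Z = D + (0, -7.6) = (-31.3, -7.60). On A1, D sits at bearing 90° from Z; a 57° counterclockwise sweep puts W at bearing 147°, so W = Z + 7.6·(cos 147°, sin 147°) = (-37.7, -3.46). Since A1 is tangent to WJ there, ZW ⟂ WJ, so WJ runs along (−sin 147°, cos 147°); with |WJ| = 22.6, J = (-50.0, -22.4). Then |KJ| = |J − K| = 54.8.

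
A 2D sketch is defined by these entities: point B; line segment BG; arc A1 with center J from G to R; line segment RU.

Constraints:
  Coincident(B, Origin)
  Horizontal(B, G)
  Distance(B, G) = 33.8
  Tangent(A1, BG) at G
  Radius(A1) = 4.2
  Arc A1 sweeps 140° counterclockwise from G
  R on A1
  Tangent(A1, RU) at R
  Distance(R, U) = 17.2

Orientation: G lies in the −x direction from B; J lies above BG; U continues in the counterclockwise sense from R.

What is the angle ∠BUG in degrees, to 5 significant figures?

37.795°

B is at the origin; BG is horizontal with |BG| = 33.8 and G on the −x side, so G = (-33.800, 0.0000). The tangent condition forces JG to be normal to BG, so J = G + (0, 4.2) = (-33.800, 4.2000). On A1, G sits at bearing -90° from J; a 140° counterclockwise sweep puts R at bearing 50°, so R = J + 4.2·(cos 50°, sin 50°) = (-31.100, 7.4174). Since A1 is tangent to RU there, JR ⟂ RU, so RU runs along (−sin 50°, cos 50°); with |RU| = 17.2, U = (-44.276, 18.473). Then cos ∠BUG = UB·UG / (|UB||UG|), giving 37.795°.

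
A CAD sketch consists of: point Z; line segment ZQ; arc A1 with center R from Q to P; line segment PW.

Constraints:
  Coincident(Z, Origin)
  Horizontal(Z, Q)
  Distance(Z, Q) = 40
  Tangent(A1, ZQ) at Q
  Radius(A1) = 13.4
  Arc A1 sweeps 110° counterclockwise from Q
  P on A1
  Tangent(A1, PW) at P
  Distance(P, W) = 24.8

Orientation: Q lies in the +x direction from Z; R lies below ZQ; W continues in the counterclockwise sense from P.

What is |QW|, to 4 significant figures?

41.49

Z is at the origin; ZQ is horizontal with |ZQ| = 40.0 and Q on the +x side, so Q = (40.00, 0.000). Since A1 is tangent to ZQ there, RQ ⟂ ZQ, so R = Q + (0, -13.4) = (40.00, -13.40). On A1, Q sits at bearing 90° from R; a 110° counterclockwise sweep puts P at bearing 200°, so P = R + 13.4·(cos 200°, sin 200°) = (27.41, -17.98). Tangency of A1 to PW means the radius RP is perpendicular to PW, so PW runs along (−sin 200°, cos 200°); with |PW| = 24.8, W = (35.89, -41.29). Then |QW| = |W − Q| = 41.49.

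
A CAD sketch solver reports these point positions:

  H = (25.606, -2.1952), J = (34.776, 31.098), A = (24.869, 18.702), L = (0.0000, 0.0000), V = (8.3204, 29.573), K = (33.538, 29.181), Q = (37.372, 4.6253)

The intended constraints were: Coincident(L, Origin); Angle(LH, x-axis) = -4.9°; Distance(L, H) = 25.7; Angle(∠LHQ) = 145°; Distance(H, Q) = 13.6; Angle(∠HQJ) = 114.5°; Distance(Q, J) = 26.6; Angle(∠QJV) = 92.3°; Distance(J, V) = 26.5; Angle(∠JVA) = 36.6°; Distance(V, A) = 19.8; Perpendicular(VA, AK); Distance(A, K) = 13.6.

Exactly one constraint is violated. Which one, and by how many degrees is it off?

Perpendicular(VA, AK) — off by 6.30°.

L = (0.00, 0.00) ✓; LH at -4.900° ✓; |LH| = 25.70 ✓; ∠LHQ = 145.0° ✓; |HQ| = 13.60 ✓; ∠HQJ = 114.5° ✓; |QJ| = 26.60 ✓; ∠QJV = 92.30° ✓; |JV| = 26.50 ✓; ∠JVA = 36.60° ✓; |VA| = 19.80 ✓; ∠(VA, AK) = 83.70° ✗; |AK| = 13.60 ✓.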